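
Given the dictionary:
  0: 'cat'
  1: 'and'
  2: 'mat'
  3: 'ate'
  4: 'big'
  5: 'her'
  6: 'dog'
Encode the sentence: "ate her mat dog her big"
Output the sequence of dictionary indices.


Look up each word in the dictionary:
  'ate' -> 3
  'her' -> 5
  'mat' -> 2
  'dog' -> 6
  'her' -> 5
  'big' -> 4

Encoded: [3, 5, 2, 6, 5, 4]


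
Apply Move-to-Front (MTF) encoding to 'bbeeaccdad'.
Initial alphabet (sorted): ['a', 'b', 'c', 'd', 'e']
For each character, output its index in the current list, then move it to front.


MTF encoding:
'b': index 1 in ['a', 'b', 'c', 'd', 'e'] -> ['b', 'a', 'c', 'd', 'e']
'b': index 0 in ['b', 'a', 'c', 'd', 'e'] -> ['b', 'a', 'c', 'd', 'e']
'e': index 4 in ['b', 'a', 'c', 'd', 'e'] -> ['e', 'b', 'a', 'c', 'd']
'e': index 0 in ['e', 'b', 'a', 'c', 'd'] -> ['e', 'b', 'a', 'c', 'd']
'a': index 2 in ['e', 'b', 'a', 'c', 'd'] -> ['a', 'e', 'b', 'c', 'd']
'c': index 3 in ['a', 'e', 'b', 'c', 'd'] -> ['c', 'a', 'e', 'b', 'd']
'c': index 0 in ['c', 'a', 'e', 'b', 'd'] -> ['c', 'a', 'e', 'b', 'd']
'd': index 4 in ['c', 'a', 'e', 'b', 'd'] -> ['d', 'c', 'a', 'e', 'b']
'a': index 2 in ['d', 'c', 'a', 'e', 'b'] -> ['a', 'd', 'c', 'e', 'b']
'd': index 1 in ['a', 'd', 'c', 'e', 'b'] -> ['d', 'a', 'c', 'e', 'b']


Output: [1, 0, 4, 0, 2, 3, 0, 4, 2, 1]


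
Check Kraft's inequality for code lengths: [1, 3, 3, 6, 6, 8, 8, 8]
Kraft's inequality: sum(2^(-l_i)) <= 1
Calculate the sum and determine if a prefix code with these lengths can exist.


Sum = 2^(-1) + 2^(-3) + 2^(-3) + 2^(-6) + 2^(-6) + 2^(-8) + 2^(-8) + 2^(-8)
    = 0.5 + 0.125 + 0.125 + 0.015625 + 0.015625 + 0.00390625 + 0.00390625 + 0.00390625
    = 203/256 = 0.79296875
Since 0.79296875 <= 1, Kraft's inequality IS satisfied.
A prefix code with these lengths CAN exist.

Kraft sum = 0.79296875. Satisfied.


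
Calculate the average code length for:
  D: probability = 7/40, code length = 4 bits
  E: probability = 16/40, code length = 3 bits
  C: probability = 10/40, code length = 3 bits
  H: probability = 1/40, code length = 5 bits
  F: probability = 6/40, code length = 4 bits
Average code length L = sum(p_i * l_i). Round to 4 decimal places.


Weighted contributions p_i * l_i:
  D: (7/40) * 4 = 28/40
  E: (16/40) * 3 = 48/40
  C: (10/40) * 3 = 30/40
  H: (1/40) * 5 = 5/40
  F: (6/40) * 4 = 24/40
Sum = (28 + 48 + 30 + 5 + 24)/40 = 135/40

L = 135/40 = 3.3750 bits/symbol


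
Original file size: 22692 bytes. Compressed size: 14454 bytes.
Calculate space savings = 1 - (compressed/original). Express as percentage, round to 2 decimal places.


ratio = compressed/original = 14454/22692 = 0.636965
savings = 1 - ratio = 1 - 0.636965 = 0.363035
as a percentage: 0.363035 * 100 = 36.3%

Space savings = 1 - 14454/22692 = 36.3%


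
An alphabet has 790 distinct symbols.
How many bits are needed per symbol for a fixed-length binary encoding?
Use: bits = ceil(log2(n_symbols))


log2(790) = 9.6257
Bracket: 2^9 = 512 < 790 <= 2^10 = 1024
So ceil(log2(790)) = 10

bits = ceil(log2(790)) = ceil(9.6257) = 10 bits


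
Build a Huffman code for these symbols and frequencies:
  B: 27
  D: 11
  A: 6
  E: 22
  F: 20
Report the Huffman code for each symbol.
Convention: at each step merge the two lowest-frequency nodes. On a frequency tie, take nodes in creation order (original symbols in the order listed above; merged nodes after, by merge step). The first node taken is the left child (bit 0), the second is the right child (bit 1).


Huffman tree construction:
Step 1: Merge A(6) + D(11) = 17
Step 2: Merge (A+D)(17) + F(20) = 37
Step 3: Merge E(22) + B(27) = 49
Step 4: Merge ((A+D)+F)(37) + (E+B)(49) = 86
Read each symbol's code off the tree from the root (left child = 0, right child = 1).

Codes:
  B: 11 (length 2)
  D: 001 (length 3)
  A: 000 (length 3)
  E: 10 (length 2)
  F: 01 (length 2)
Average code length: 189/86 = 2.1977 bits/symbol


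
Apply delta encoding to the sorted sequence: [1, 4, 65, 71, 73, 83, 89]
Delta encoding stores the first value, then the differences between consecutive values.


First value: 1
Deltas:
  4 - 1 = 3
  65 - 4 = 61
  71 - 65 = 6
  73 - 71 = 2
  83 - 73 = 10
  89 - 83 = 6


Delta encoded: [1, 3, 61, 6, 2, 10, 6]


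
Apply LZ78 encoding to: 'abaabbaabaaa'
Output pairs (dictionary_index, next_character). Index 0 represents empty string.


LZ78 encoding steps:
Dictionary: {0: ''}
Step 1: w='' (idx 0), next='a' -> output (0, 'a'), add 'a' as idx 1
Step 2: w='' (idx 0), next='b' -> output (0, 'b'), add 'b' as idx 2
Step 3: w='a' (idx 1), next='a' -> output (1, 'a'), add 'aa' as idx 3
Step 4: w='b' (idx 2), next='b' -> output (2, 'b'), add 'bb' as idx 4
Step 5: w='aa' (idx 3), next='b' -> output (3, 'b'), add 'aab' as idx 5
Step 6: w='aa' (idx 3), next='a' -> output (3, 'a'), add 'aaa' as idx 6


Encoded: [(0, 'a'), (0, 'b'), (1, 'a'), (2, 'b'), (3, 'b'), (3, 'a')]


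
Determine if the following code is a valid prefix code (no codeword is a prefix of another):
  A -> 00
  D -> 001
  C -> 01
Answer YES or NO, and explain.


Checking each pair (does one codeword prefix another?):
  A='00' vs D='001': prefix -- VIOLATION

NO -- this is NOT a valid prefix code. A (00) is a prefix of D (001).


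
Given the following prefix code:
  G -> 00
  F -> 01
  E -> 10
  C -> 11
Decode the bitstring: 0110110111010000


Decoding step by step:
Bits 01 -> F
Bits 10 -> E
Bits 11 -> C
Bits 01 -> F
Bits 11 -> C
Bits 01 -> F
Bits 00 -> G
Bits 00 -> G


Decoded message: FECFCFGG


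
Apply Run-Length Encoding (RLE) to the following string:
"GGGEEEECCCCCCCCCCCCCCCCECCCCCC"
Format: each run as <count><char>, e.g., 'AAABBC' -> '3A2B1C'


Scanning runs left to right:
  i=0: run of 'G' x 3 -> '3G'
  i=3: run of 'E' x 4 -> '4E'
  i=7: run of 'C' x 16 -> '16C'
  i=23: run of 'E' x 1 -> '1E'
  i=24: run of 'C' x 6 -> '6C'

RLE = 3G4E16C1E6C


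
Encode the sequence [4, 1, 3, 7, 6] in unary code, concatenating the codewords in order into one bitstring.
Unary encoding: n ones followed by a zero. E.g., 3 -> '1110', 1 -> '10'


Encode each number as n ones followed by a terminating 0:
  4 -> 11110 (5 bits)
  1 -> 10 (2 bits)
  3 -> 1110 (4 bits)
  7 -> 11111110 (8 bits)
  6 -> 1111110 (7 bits)
Total length = 5 + 2 + 4 + 8 + 7 = 26 bits.

Unary([4, 1, 3, 7, 6]) = 11110101110111111101111110 (26 bits)


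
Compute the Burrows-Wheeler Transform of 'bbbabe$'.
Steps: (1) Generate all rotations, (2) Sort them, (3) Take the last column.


Rotations (sorted):
  0: $bbbabe -> last char: e
  1: abe$bbb -> last char: b
  2: babe$bb -> last char: b
  3: bbabe$b -> last char: b
  4: bbbabe$ -> last char: $
  5: be$bbba -> last char: a
  6: e$bbbab -> last char: b


BWT = ebbb$ab


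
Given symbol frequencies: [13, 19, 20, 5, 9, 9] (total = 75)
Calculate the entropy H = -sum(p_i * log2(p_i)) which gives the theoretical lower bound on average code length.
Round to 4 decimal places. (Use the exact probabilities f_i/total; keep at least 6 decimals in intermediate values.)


Per-symbol terms -p_i * log2(p_i) with p_i = f_i/75:
  p = 13/75 = 0.173333: log2(p) = -2.528379, -p*log2(p) = 0.438252
  p = 19/75 = 0.253333: log2(p) = -1.980891, -p*log2(p) = 0.501826
  p = 20/75 = 0.266667: log2(p) = -1.906891, -p*log2(p) = 0.508504
  p = 5/75 = 0.066667: log2(p) = -3.906891, -p*log2(p) = 0.260459
  p = 9/75 = 0.120000: log2(p) = -3.058894, -p*log2(p) = 0.367067
  p = 9/75 = 0.120000: log2(p) = -3.058894, -p*log2(p) = 0.367067
H = 0.438252 + 0.501826 + 0.508504 + 0.260459 + 0.367067 + 0.367067 = 2.443175

H = 2.4432 bits/symbol


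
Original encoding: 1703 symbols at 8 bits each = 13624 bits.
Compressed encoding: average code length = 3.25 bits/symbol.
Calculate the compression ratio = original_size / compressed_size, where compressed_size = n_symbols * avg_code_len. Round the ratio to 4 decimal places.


original_size = n_symbols * orig_bits = 1703 * 8 = 13624 bits
compressed_size = n_symbols * avg_code_len = 1703 * 3.25 = 5534.75 bits
ratio = original_size / compressed_size = 13624 / 5534.75 = 2.4615

Compression ratio = 2.4615


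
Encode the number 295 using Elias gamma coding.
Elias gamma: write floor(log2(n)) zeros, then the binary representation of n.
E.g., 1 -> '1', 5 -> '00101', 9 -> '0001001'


num_bits = floor(log2(295)) + 1 = 9
leading_zeros = num_bits - 1 = 8
binary(295) = 100100111

Elias gamma(295) = '00000000' + '100100111' = 00000000100100111 (17 bits)


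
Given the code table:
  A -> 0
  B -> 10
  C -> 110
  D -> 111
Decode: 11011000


Decoding:
110 -> C
110 -> C
0 -> A
0 -> A


Result: CCAA


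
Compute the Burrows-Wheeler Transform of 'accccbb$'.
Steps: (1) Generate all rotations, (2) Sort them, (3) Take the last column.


Rotations (sorted):
  0: $accccbb -> last char: b
  1: accccbb$ -> last char: $
  2: b$accccb -> last char: b
  3: bb$acccc -> last char: c
  4: cbb$accc -> last char: c
  5: ccbb$acc -> last char: c
  6: cccbb$ac -> last char: c
  7: ccccbb$a -> last char: a


BWT = b$bcccca


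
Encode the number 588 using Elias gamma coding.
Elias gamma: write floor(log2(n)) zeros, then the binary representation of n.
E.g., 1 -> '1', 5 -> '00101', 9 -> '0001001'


num_bits = floor(log2(588)) + 1 = 10
leading_zeros = num_bits - 1 = 9
binary(588) = 1001001100

Elias gamma(588) = '000000000' + '1001001100' = 0000000001001001100 (19 bits)


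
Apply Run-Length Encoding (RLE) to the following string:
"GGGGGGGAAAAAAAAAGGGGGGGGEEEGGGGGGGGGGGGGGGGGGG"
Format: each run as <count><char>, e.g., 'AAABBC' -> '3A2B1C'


Scanning runs left to right:
  i=0: run of 'G' x 7 -> '7G'
  i=7: run of 'A' x 9 -> '9A'
  i=16: run of 'G' x 8 -> '8G'
  i=24: run of 'E' x 3 -> '3E'
  i=27: run of 'G' x 19 -> '19G'

RLE = 7G9A8G3E19G


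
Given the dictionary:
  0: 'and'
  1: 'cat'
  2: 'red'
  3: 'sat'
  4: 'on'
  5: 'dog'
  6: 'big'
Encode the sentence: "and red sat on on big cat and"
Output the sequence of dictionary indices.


Look up each word in the dictionary:
  'and' -> 0
  'red' -> 2
  'sat' -> 3
  'on' -> 4
  'on' -> 4
  'big' -> 6
  'cat' -> 1
  'and' -> 0

Encoded: [0, 2, 3, 4, 4, 6, 1, 0]


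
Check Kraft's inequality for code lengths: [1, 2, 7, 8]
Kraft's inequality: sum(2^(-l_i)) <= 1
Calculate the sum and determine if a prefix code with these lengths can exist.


Sum = 2^(-1) + 2^(-2) + 2^(-7) + 2^(-8)
    = 0.5 + 0.25 + 0.0078125 + 0.00390625
    = 195/256 = 0.76171875
Since 0.76171875 <= 1, Kraft's inequality IS satisfied.
A prefix code with these lengths CAN exist.

Kraft sum = 0.76171875. Satisfied.


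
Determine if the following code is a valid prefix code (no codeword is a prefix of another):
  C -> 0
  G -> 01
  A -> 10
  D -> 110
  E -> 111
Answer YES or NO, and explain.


Checking each pair (does one codeword prefix another?):
  C='0' vs G='01': prefix -- VIOLATION

NO -- this is NOT a valid prefix code. C (0) is a prefix of G (01).


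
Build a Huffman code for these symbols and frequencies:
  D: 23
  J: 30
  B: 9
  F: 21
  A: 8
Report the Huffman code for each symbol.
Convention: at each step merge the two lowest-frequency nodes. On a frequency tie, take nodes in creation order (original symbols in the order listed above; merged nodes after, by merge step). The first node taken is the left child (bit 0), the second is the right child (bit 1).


Huffman tree construction:
Step 1: Merge A(8) + B(9) = 17
Step 2: Merge (A+B)(17) + F(21) = 38
Step 3: Merge D(23) + J(30) = 53
Step 4: Merge ((A+B)+F)(38) + (D+J)(53) = 91
Read each symbol's code off the tree from the root (left child = 0, right child = 1).

Codes:
  D: 10 (length 2)
  J: 11 (length 2)
  B: 001 (length 3)
  F: 01 (length 2)
  A: 000 (length 3)
Average code length: 199/91 = 2.1868 bits/symbol


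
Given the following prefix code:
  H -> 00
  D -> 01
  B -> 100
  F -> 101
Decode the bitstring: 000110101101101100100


Decoding step by step:
Bits 00 -> H
Bits 01 -> D
Bits 101 -> F
Bits 01 -> D
Bits 101 -> F
Bits 101 -> F
Bits 100 -> B
Bits 100 -> B


Decoded message: HDFDFFBB


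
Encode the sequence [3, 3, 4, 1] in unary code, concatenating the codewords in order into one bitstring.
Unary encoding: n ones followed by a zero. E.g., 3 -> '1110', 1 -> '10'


Encode each number as n ones followed by a terminating 0:
  3 -> 1110 (4 bits)
  3 -> 1110 (4 bits)
  4 -> 11110 (5 bits)
  1 -> 10 (2 bits)
Total length = 4 + 4 + 5 + 2 = 15 bits.

Unary([3, 3, 4, 1]) = 111011101111010 (15 bits)


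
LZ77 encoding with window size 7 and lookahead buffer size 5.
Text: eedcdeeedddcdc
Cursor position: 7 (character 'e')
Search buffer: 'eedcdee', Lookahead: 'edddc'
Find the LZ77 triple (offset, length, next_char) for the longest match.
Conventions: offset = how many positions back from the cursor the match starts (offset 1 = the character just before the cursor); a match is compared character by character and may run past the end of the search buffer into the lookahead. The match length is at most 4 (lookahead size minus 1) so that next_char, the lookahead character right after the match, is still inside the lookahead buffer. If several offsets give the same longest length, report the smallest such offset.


Try each offset into the search buffer:
  offset=1 (pos 6, char 'e'): match length 1
  offset=2 (pos 5, char 'e'): match length 1
  offset=3 (pos 4, char 'd'): match length 0
  offset=4 (pos 3, char 'c'): match length 0
  offset=5 (pos 2, char 'd'): match length 0
  offset=6 (pos 1, char 'e'): match length 2
  offset=7 (pos 0, char 'e'): match length 1
Longest match has length 2 at offset 6.
next_char = character at position 7 + 2 = 9 -> 'd'

Best match: offset=6, length=2 (matching 'ed' starting at position 1)
LZ77 triple: (6, 2, 'd')


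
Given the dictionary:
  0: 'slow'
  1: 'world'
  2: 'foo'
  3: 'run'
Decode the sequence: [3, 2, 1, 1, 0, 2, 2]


Look up each index in the dictionary:
  3 -> 'run'
  2 -> 'foo'
  1 -> 'world'
  1 -> 'world'
  0 -> 'slow'
  2 -> 'foo'
  2 -> 'foo'

Decoded: "run foo world world slow foo foo"


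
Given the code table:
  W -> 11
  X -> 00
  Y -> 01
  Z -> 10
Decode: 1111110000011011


Decoding:
11 -> W
11 -> W
11 -> W
00 -> X
00 -> X
01 -> Y
10 -> Z
11 -> W


Result: WWWXXYZW


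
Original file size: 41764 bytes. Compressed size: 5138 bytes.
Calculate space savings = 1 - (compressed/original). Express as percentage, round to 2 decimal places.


ratio = compressed/original = 5138/41764 = 0.123025
savings = 1 - ratio = 1 - 0.123025 = 0.876975
as a percentage: 0.876975 * 100 = 87.7%

Space savings = 1 - 5138/41764 = 87.7%


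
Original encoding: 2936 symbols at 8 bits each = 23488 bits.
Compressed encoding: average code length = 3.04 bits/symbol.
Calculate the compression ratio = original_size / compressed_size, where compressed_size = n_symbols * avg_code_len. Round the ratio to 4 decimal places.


original_size = n_symbols * orig_bits = 2936 * 8 = 23488 bits
compressed_size = n_symbols * avg_code_len = 2936 * 3.04 = 8925.44 bits
ratio = original_size / compressed_size = 23488 / 8925.44 = 2.6316

Compression ratio = 2.6316


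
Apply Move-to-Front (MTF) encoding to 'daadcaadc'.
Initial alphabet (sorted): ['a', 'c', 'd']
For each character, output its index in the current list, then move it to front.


MTF encoding:
'd': index 2 in ['a', 'c', 'd'] -> ['d', 'a', 'c']
'a': index 1 in ['d', 'a', 'c'] -> ['a', 'd', 'c']
'a': index 0 in ['a', 'd', 'c'] -> ['a', 'd', 'c']
'd': index 1 in ['a', 'd', 'c'] -> ['d', 'a', 'c']
'c': index 2 in ['d', 'a', 'c'] -> ['c', 'd', 'a']
'a': index 2 in ['c', 'd', 'a'] -> ['a', 'c', 'd']
'a': index 0 in ['a', 'c', 'd'] -> ['a', 'c', 'd']
'd': index 2 in ['a', 'c', 'd'] -> ['d', 'a', 'c']
'c': index 2 in ['d', 'a', 'c'] -> ['c', 'd', 'a']


Output: [2, 1, 0, 1, 2, 2, 0, 2, 2]


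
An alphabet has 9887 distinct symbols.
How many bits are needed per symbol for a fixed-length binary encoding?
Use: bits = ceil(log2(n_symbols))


log2(9887) = 13.2713
Bracket: 2^13 = 8192 < 9887 <= 2^14 = 16384
So ceil(log2(9887)) = 14

bits = ceil(log2(9887)) = ceil(13.2713) = 14 bits


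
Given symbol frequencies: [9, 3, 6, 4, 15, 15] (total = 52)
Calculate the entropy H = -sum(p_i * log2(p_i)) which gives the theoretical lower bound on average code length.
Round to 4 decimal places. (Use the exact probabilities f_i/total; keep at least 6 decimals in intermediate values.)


Per-symbol terms -p_i * log2(p_i) with p_i = f_i/52:
  p = 9/52 = 0.173077: log2(p) = -2.530515, -p*log2(p) = 0.437974
  p = 3/52 = 0.057692: log2(p) = -4.115477, -p*log2(p) = 0.237431
  p = 6/52 = 0.115385: log2(p) = -3.115477, -p*log2(p) = 0.359478
  p = 4/52 = 0.076923: log2(p) = -3.700440, -p*log2(p) = 0.284649
  p = 15/52 = 0.288462: log2(p) = -1.793549, -p*log2(p) = 0.517370
  p = 15/52 = 0.288462: log2(p) = -1.793549, -p*log2(p) = 0.517370
H = 0.437974 + 0.237431 + 0.359478 + 0.284649 + 0.517370 + 0.517370 = 2.354272

H = 2.3543 bits/symbol


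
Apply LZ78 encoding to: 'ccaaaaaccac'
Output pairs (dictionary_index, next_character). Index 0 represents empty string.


LZ78 encoding steps:
Dictionary: {0: ''}
Step 1: w='' (idx 0), next='c' -> output (0, 'c'), add 'c' as idx 1
Step 2: w='c' (idx 1), next='a' -> output (1, 'a'), add 'ca' as idx 2
Step 3: w='' (idx 0), next='a' -> output (0, 'a'), add 'a' as idx 3
Step 4: w='a' (idx 3), next='a' -> output (3, 'a'), add 'aa' as idx 4
Step 5: w='a' (idx 3), next='c' -> output (3, 'c'), add 'ac' as idx 5
Step 6: w='ca' (idx 2), next='c' -> output (2, 'c'), add 'cac' as idx 6


Encoded: [(0, 'c'), (1, 'a'), (0, 'a'), (3, 'a'), (3, 'c'), (2, 'c')]


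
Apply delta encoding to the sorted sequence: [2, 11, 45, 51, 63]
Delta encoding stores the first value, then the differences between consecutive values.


First value: 2
Deltas:
  11 - 2 = 9
  45 - 11 = 34
  51 - 45 = 6
  63 - 51 = 12


Delta encoded: [2, 9, 34, 6, 12]


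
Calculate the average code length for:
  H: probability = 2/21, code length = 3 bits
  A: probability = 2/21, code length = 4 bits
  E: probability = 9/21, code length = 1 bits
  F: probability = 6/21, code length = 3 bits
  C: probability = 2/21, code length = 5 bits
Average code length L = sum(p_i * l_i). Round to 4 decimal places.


Weighted contributions p_i * l_i:
  H: (2/21) * 3 = 6/21
  A: (2/21) * 4 = 8/21
  E: (9/21) * 1 = 9/21
  F: (6/21) * 3 = 18/21
  C: (2/21) * 5 = 10/21
Sum = (6 + 8 + 9 + 18 + 10)/21 = 51/21

L = 51/21 = 2.4286 bits/symbol


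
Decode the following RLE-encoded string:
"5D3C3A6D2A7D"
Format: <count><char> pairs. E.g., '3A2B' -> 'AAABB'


Expanding each <count><char> pair:
  5D -> 'DDDDD'
  3C -> 'CCC'
  3A -> 'AAA'
  6D -> 'DDDDDD'
  2A -> 'AA'
  7D -> 'DDDDDDD'

Decoded = DDDDDCCCAAADDDDDDAADDDDDDD


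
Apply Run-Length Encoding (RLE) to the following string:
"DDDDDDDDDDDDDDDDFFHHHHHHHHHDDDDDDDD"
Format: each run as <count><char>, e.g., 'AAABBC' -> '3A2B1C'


Scanning runs left to right:
  i=0: run of 'D' x 16 -> '16D'
  i=16: run of 'F' x 2 -> '2F'
  i=18: run of 'H' x 9 -> '9H'
  i=27: run of 'D' x 8 -> '8D'

RLE = 16D2F9H8D


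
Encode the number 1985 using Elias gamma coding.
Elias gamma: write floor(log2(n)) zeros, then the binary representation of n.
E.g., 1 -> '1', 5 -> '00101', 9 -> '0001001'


num_bits = floor(log2(1985)) + 1 = 11
leading_zeros = num_bits - 1 = 10
binary(1985) = 11111000001

Elias gamma(1985) = '0000000000' + '11111000001' = 000000000011111000001 (21 bits)


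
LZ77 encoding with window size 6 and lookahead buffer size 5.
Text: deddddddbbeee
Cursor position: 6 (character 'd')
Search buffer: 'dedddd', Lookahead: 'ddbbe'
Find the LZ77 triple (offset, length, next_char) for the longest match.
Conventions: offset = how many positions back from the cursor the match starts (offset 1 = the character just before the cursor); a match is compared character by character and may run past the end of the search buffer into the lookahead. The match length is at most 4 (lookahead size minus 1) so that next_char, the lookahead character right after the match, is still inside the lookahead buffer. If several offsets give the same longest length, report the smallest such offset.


Try each offset into the search buffer:
  offset=1 (pos 5, char 'd'): match length 2
  offset=2 (pos 4, char 'd'): match length 2
  offset=3 (pos 3, char 'd'): match length 2
  offset=4 (pos 2, char 'd'): match length 2
  offset=5 (pos 1, char 'e'): match length 0
  offset=6 (pos 0, char 'd'): match length 1
Longest match has length 2, found at offsets 1, 2, 3, 4; take the smallest, offset 1.
next_char = character at position 6 + 2 = 8 -> 'b'

Best match: offset=1, length=2 (matching 'dd' starting at position 5)
LZ77 triple: (1, 2, 'b')


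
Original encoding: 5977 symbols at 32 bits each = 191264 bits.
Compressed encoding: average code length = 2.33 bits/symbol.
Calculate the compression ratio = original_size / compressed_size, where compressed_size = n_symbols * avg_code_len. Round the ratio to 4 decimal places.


original_size = n_symbols * orig_bits = 5977 * 32 = 191264 bits
compressed_size = n_symbols * avg_code_len = 5977 * 2.33 = 13926.41 bits
ratio = original_size / compressed_size = 191264 / 13926.41 = 13.7339

Compression ratio = 13.7339


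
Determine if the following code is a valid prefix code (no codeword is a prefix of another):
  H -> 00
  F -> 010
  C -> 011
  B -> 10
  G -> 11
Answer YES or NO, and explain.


Checking each pair (does one codeword prefix another?):
  H='00' vs F='010': no prefix
  H='00' vs C='011': no prefix
  H='00' vs B='10': no prefix
  H='00' vs G='11': no prefix
  F='010' vs H='00': no prefix
  F='010' vs C='011': no prefix
  F='010' vs B='10': no prefix
  F='010' vs G='11': no prefix
  C='011' vs H='00': no prefix
  C='011' vs F='010': no prefix
  C='011' vs B='10': no prefix
  C='011' vs G='11': no prefix
  B='10' vs H='00': no prefix
  B='10' vs F='010': no prefix
  B='10' vs C='011': no prefix
  B='10' vs G='11': no prefix
  G='11' vs H='00': no prefix
  G='11' vs F='010': no prefix
  G='11' vs C='011': no prefix
  G='11' vs B='10': no prefix
No violation found over all pairs.

YES -- this is a valid prefix code. No codeword is a prefix of any other codeword.


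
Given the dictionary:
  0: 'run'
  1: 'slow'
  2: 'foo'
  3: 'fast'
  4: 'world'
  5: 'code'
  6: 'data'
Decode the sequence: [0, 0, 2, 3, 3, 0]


Look up each index in the dictionary:
  0 -> 'run'
  0 -> 'run'
  2 -> 'foo'
  3 -> 'fast'
  3 -> 'fast'
  0 -> 'run'

Decoded: "run run foo fast fast run"


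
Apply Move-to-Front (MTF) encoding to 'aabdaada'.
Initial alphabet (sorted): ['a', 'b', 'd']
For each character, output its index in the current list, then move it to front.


MTF encoding:
'a': index 0 in ['a', 'b', 'd'] -> ['a', 'b', 'd']
'a': index 0 in ['a', 'b', 'd'] -> ['a', 'b', 'd']
'b': index 1 in ['a', 'b', 'd'] -> ['b', 'a', 'd']
'd': index 2 in ['b', 'a', 'd'] -> ['d', 'b', 'a']
'a': index 2 in ['d', 'b', 'a'] -> ['a', 'd', 'b']
'a': index 0 in ['a', 'd', 'b'] -> ['a', 'd', 'b']
'd': index 1 in ['a', 'd', 'b'] -> ['d', 'a', 'b']
'a': index 1 in ['d', 'a', 'b'] -> ['a', 'd', 'b']


Output: [0, 0, 1, 2, 2, 0, 1, 1]


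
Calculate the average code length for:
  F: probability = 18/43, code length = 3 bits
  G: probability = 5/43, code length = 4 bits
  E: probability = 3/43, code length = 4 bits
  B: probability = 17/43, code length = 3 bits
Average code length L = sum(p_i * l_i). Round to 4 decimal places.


Weighted contributions p_i * l_i:
  F: (18/43) * 3 = 54/43
  G: (5/43) * 4 = 20/43
  E: (3/43) * 4 = 12/43
  B: (17/43) * 3 = 51/43
Sum = (54 + 20 + 12 + 51)/43 = 137/43

L = 137/43 = 3.1860 bits/symbol


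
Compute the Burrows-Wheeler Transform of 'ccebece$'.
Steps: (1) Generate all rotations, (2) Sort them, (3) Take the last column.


Rotations (sorted):
  0: $ccebece -> last char: e
  1: bece$cce -> last char: e
  2: ccebece$ -> last char: $
  3: ce$ccebe -> last char: e
  4: cebece$c -> last char: c
  5: e$ccebec -> last char: c
  6: ebece$cc -> last char: c
  7: ece$cceb -> last char: b


BWT = ee$ecccb


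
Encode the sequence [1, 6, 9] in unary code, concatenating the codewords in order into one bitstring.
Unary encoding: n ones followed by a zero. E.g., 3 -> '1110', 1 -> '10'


Encode each number as n ones followed by a terminating 0:
  1 -> 10 (2 bits)
  6 -> 1111110 (7 bits)
  9 -> 1111111110 (10 bits)
Total length = 2 + 7 + 10 = 19 bits.

Unary([1, 6, 9]) = 1011111101111111110 (19 bits)


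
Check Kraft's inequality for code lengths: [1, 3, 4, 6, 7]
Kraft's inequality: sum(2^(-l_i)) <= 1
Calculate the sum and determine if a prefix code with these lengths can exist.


Sum = 2^(-1) + 2^(-3) + 2^(-4) + 2^(-6) + 2^(-7)
    = 0.5 + 0.125 + 0.0625 + 0.015625 + 0.0078125
    = 91/128 = 0.7109375
Since 0.7109375 <= 1, Kraft's inequality IS satisfied.
A prefix code with these lengths CAN exist.

Kraft sum = 0.7109375. Satisfied.


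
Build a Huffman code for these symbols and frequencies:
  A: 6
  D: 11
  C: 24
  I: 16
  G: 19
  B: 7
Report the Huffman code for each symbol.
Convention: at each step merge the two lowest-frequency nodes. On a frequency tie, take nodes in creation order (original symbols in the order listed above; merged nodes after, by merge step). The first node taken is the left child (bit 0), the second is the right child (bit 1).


Huffman tree construction:
Step 1: Merge A(6) + B(7) = 13
Step 2: Merge D(11) + (A+B)(13) = 24
Step 3: Merge I(16) + G(19) = 35
Step 4: Merge C(24) + (D+(A+B))(24) = 48
Step 5: Merge (I+G)(35) + (C+(D+(A+B)))(48) = 83
Read each symbol's code off the tree from the root (left child = 0, right child = 1).

Codes:
  A: 1110 (length 4)
  D: 110 (length 3)
  C: 10 (length 2)
  I: 00 (length 2)
  G: 01 (length 2)
  B: 1111 (length 4)
Average code length: 203/83 = 2.4458 bits/symbol


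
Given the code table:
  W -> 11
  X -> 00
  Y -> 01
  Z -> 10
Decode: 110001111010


Decoding:
11 -> W
00 -> X
01 -> Y
11 -> W
10 -> Z
10 -> Z


Result: WXYWZZ


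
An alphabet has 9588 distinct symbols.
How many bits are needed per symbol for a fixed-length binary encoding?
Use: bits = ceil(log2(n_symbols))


log2(9588) = 13.227
Bracket: 2^13 = 8192 < 9588 <= 2^14 = 16384
So ceil(log2(9588)) = 14

bits = ceil(log2(9588)) = ceil(13.227) = 14 bits


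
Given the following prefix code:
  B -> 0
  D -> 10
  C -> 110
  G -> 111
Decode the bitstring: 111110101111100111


Decoding step by step:
Bits 111 -> G
Bits 110 -> C
Bits 10 -> D
Bits 111 -> G
Bits 110 -> C
Bits 0 -> B
Bits 111 -> G


Decoded message: GCDGCBG


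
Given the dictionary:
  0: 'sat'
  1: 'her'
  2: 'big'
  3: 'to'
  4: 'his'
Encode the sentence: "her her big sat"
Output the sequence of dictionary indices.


Look up each word in the dictionary:
  'her' -> 1
  'her' -> 1
  'big' -> 2
  'sat' -> 0

Encoded: [1, 1, 2, 0]


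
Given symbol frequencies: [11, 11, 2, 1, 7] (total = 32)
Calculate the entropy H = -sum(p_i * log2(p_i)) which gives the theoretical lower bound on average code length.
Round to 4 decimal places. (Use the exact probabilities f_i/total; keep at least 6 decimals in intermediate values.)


Per-symbol terms -p_i * log2(p_i) with p_i = f_i/32:
  p = 11/32 = 0.343750: log2(p) = -1.540568, -p*log2(p) = 0.529570
  p = 11/32 = 0.343750: log2(p) = -1.540568, -p*log2(p) = 0.529570
  p = 2/32 = 0.062500: log2(p) = -4.000000, -p*log2(p) = 0.250000
  p = 1/32 = 0.031250: log2(p) = -5.000000, -p*log2(p) = 0.156250
  p = 7/32 = 0.218750: log2(p) = -2.192645, -p*log2(p) = 0.479641
H = 0.529570 + 0.529570 + 0.250000 + 0.156250 + 0.479641 = 1.945031

H = 1.945 bits/symbol


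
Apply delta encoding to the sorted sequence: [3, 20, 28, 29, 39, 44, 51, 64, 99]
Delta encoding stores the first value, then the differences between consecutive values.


First value: 3
Deltas:
  20 - 3 = 17
  28 - 20 = 8
  29 - 28 = 1
  39 - 29 = 10
  44 - 39 = 5
  51 - 44 = 7
  64 - 51 = 13
  99 - 64 = 35


Delta encoded: [3, 17, 8, 1, 10, 5, 7, 13, 35]


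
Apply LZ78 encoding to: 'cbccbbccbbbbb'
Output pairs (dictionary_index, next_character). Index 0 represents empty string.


LZ78 encoding steps:
Dictionary: {0: ''}
Step 1: w='' (idx 0), next='c' -> output (0, 'c'), add 'c' as idx 1
Step 2: w='' (idx 0), next='b' -> output (0, 'b'), add 'b' as idx 2
Step 3: w='c' (idx 1), next='c' -> output (1, 'c'), add 'cc' as idx 3
Step 4: w='b' (idx 2), next='b' -> output (2, 'b'), add 'bb' as idx 4
Step 5: w='cc' (idx 3), next='b' -> output (3, 'b'), add 'ccb' as idx 5
Step 6: w='bb' (idx 4), next='b' -> output (4, 'b'), add 'bbb' as idx 6
Step 7: w='b' (idx 2), end of input -> output (2, '')


Encoded: [(0, 'c'), (0, 'b'), (1, 'c'), (2, 'b'), (3, 'b'), (4, 'b'), (2, '')]


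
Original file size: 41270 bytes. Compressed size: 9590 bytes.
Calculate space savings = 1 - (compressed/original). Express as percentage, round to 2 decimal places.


ratio = compressed/original = 9590/41270 = 0.232372
savings = 1 - ratio = 1 - 0.232372 = 0.767628
as a percentage: 0.767628 * 100 = 76.76%

Space savings = 1 - 9590/41270 = 76.76%


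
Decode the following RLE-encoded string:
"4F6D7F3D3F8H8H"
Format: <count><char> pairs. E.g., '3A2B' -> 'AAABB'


Expanding each <count><char> pair:
  4F -> 'FFFF'
  6D -> 'DDDDDD'
  7F -> 'FFFFFFF'
  3D -> 'DDD'
  3F -> 'FFF'
  8H -> 'HHHHHHHH'
  8H -> 'HHHHHHHH'

Decoded = FFFFDDDDDDFFFFFFFDDDFFFHHHHHHHHHHHHHHHH


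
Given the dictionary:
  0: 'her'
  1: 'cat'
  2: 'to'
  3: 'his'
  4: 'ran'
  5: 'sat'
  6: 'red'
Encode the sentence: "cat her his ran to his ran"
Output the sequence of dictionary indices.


Look up each word in the dictionary:
  'cat' -> 1
  'her' -> 0
  'his' -> 3
  'ran' -> 4
  'to' -> 2
  'his' -> 3
  'ran' -> 4

Encoded: [1, 0, 3, 4, 2, 3, 4]


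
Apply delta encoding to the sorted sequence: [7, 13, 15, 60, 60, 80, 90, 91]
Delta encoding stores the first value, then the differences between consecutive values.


First value: 7
Deltas:
  13 - 7 = 6
  15 - 13 = 2
  60 - 15 = 45
  60 - 60 = 0
  80 - 60 = 20
  90 - 80 = 10
  91 - 90 = 1


Delta encoded: [7, 6, 2, 45, 0, 20, 10, 1]


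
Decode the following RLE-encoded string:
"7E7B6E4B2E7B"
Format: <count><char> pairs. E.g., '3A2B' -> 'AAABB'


Expanding each <count><char> pair:
  7E -> 'EEEEEEE'
  7B -> 'BBBBBBB'
  6E -> 'EEEEEE'
  4B -> 'BBBB'
  2E -> 'EE'
  7B -> 'BBBBBBB'

Decoded = EEEEEEEBBBBBBBEEEEEEBBBBEEBBBBBBB


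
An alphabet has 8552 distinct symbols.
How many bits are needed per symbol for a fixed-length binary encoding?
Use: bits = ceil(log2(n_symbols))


log2(8552) = 13.062
Bracket: 2^13 = 8192 < 8552 <= 2^14 = 16384
So ceil(log2(8552)) = 14

bits = ceil(log2(8552)) = ceil(13.062) = 14 bits


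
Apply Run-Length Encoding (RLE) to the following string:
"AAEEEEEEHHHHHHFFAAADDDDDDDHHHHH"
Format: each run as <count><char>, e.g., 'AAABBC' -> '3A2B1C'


Scanning runs left to right:
  i=0: run of 'A' x 2 -> '2A'
  i=2: run of 'E' x 6 -> '6E'
  i=8: run of 'H' x 6 -> '6H'
  i=14: run of 'F' x 2 -> '2F'
  i=16: run of 'A' x 3 -> '3A'
  i=19: run of 'D' x 7 -> '7D'
  i=26: run of 'H' x 5 -> '5H'

RLE = 2A6E6H2F3A7D5H


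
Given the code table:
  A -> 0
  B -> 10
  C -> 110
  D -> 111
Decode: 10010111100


Decoding:
10 -> B
0 -> A
10 -> B
111 -> D
10 -> B
0 -> A


Result: BABDBA


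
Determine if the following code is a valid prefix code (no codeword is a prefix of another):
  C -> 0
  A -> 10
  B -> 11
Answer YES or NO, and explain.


Checking each pair (does one codeword prefix another?):
  C='0' vs A='10': no prefix
  C='0' vs B='11': no prefix
  A='10' vs C='0': no prefix
  A='10' vs B='11': no prefix
  B='11' vs C='0': no prefix
  B='11' vs A='10': no prefix
No violation found over all pairs.

YES -- this is a valid prefix code. No codeword is a prefix of any other codeword.


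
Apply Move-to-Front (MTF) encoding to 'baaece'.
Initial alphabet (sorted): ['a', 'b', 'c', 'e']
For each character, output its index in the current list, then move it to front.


MTF encoding:
'b': index 1 in ['a', 'b', 'c', 'e'] -> ['b', 'a', 'c', 'e']
'a': index 1 in ['b', 'a', 'c', 'e'] -> ['a', 'b', 'c', 'e']
'a': index 0 in ['a', 'b', 'c', 'e'] -> ['a', 'b', 'c', 'e']
'e': index 3 in ['a', 'b', 'c', 'e'] -> ['e', 'a', 'b', 'c']
'c': index 3 in ['e', 'a', 'b', 'c'] -> ['c', 'e', 'a', 'b']
'e': index 1 in ['c', 'e', 'a', 'b'] -> ['e', 'c', 'a', 'b']


Output: [1, 1, 0, 3, 3, 1]


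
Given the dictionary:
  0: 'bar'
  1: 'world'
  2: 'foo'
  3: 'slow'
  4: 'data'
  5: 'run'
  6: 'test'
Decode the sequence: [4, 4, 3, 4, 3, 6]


Look up each index in the dictionary:
  4 -> 'data'
  4 -> 'data'
  3 -> 'slow'
  4 -> 'data'
  3 -> 'slow'
  6 -> 'test'

Decoded: "data data slow data slow test"


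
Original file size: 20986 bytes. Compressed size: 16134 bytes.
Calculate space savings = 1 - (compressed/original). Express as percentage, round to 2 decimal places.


ratio = compressed/original = 16134/20986 = 0.768798
savings = 1 - ratio = 1 - 0.768798 = 0.231202
as a percentage: 0.231202 * 100 = 23.12%

Space savings = 1 - 16134/20986 = 23.12%


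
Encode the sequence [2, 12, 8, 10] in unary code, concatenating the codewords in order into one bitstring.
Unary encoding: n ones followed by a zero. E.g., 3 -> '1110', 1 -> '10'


Encode each number as n ones followed by a terminating 0:
  2 -> 110 (3 bits)
  12 -> 1111111111110 (13 bits)
  8 -> 111111110 (9 bits)
  10 -> 11111111110 (11 bits)
Total length = 3 + 13 + 9 + 11 = 36 bits.

Unary([2, 12, 8, 10]) = 110111111111111011111111011111111110 (36 bits)


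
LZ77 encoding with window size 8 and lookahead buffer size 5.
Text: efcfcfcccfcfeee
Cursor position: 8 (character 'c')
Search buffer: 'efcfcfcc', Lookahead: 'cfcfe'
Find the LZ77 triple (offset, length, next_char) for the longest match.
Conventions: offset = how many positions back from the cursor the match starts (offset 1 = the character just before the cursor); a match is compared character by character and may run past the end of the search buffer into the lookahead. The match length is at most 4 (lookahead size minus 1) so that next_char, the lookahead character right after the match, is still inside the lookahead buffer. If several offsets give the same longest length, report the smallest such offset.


Try each offset into the search buffer:
  offset=1 (pos 7, char 'c'): match length 1
  offset=2 (pos 6, char 'c'): match length 1
  offset=3 (pos 5, char 'f'): match length 0
  offset=4 (pos 4, char 'c'): match length 3
  offset=5 (pos 3, char 'f'): match length 0
  offset=6 (pos 2, char 'c'): match length 4
  offset=7 (pos 1, char 'f'): match length 0
  offset=8 (pos 0, char 'e'): match length 0
Longest match has length 4 at offset 6.
next_char = character at position 8 + 4 = 12 -> 'e'

Best match: offset=6, length=4 (matching 'cfcf' starting at position 2)
LZ77 triple: (6, 4, 'e')


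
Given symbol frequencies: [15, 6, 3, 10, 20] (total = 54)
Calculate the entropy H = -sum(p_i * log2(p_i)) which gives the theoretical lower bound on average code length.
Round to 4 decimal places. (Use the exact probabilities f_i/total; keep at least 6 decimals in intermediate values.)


Per-symbol terms -p_i * log2(p_i) with p_i = f_i/54:
  p = 15/54 = 0.277778: log2(p) = -1.847997, -p*log2(p) = 0.513332
  p = 6/54 = 0.111111: log2(p) = -3.169925, -p*log2(p) = 0.352214
  p = 3/54 = 0.055556: log2(p) = -4.169925, -p*log2(p) = 0.231663
  p = 10/54 = 0.185185: log2(p) = -2.432959, -p*log2(p) = 0.450548
  p = 20/54 = 0.370370: log2(p) = -1.432959, -p*log2(p) = 0.530726
H = 0.513332 + 0.352214 + 0.231663 + 0.450548 + 0.530726 = 2.078483

H = 2.0785 bits/symbol


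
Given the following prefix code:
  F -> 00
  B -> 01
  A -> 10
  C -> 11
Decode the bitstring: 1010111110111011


Decoding step by step:
Bits 10 -> A
Bits 10 -> A
Bits 11 -> C
Bits 11 -> C
Bits 10 -> A
Bits 11 -> C
Bits 10 -> A
Bits 11 -> C


Decoded message: AACCACAC


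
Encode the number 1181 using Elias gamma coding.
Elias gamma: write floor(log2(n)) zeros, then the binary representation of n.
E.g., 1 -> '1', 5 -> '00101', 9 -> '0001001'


num_bits = floor(log2(1181)) + 1 = 11
leading_zeros = num_bits - 1 = 10
binary(1181) = 10010011101

Elias gamma(1181) = '0000000000' + '10010011101' = 000000000010010011101 (21 bits)


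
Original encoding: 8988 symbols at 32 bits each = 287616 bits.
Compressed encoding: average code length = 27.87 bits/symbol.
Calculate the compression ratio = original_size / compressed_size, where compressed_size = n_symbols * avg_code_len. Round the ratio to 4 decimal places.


original_size = n_symbols * orig_bits = 8988 * 32 = 287616 bits
compressed_size = n_symbols * avg_code_len = 8988 * 27.87 = 250495.56 bits
ratio = original_size / compressed_size = 287616 / 250495.56 = 1.1482

Compression ratio = 1.1482


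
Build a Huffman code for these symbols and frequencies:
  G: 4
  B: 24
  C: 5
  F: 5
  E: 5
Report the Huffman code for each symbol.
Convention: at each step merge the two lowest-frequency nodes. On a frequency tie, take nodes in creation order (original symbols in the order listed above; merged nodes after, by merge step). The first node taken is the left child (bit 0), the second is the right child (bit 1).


Huffman tree construction:
Step 1: Merge G(4) + C(5) = 9
Step 2: Merge F(5) + E(5) = 10
Step 3: Merge (G+C)(9) + (F+E)(10) = 19
Step 4: Merge ((G+C)+(F+E))(19) + B(24) = 43
Read each symbol's code off the tree from the root (left child = 0, right child = 1).

Codes:
  G: 000 (length 3)
  B: 1 (length 1)
  C: 001 (length 3)
  F: 010 (length 3)
  E: 011 (length 3)
Average code length: 81/43 = 1.8837 bits/symbol


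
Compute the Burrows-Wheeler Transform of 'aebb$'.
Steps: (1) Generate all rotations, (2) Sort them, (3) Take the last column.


Rotations (sorted):
  0: $aebb -> last char: b
  1: aebb$ -> last char: $
  2: b$aeb -> last char: b
  3: bb$ae -> last char: e
  4: ebb$a -> last char: a


BWT = b$bea


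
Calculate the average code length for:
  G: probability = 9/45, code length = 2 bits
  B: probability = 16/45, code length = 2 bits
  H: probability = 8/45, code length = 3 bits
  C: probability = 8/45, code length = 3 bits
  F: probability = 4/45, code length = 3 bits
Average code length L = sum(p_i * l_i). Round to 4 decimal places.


Weighted contributions p_i * l_i:
  G: (9/45) * 2 = 18/45
  B: (16/45) * 2 = 32/45
  H: (8/45) * 3 = 24/45
  C: (8/45) * 3 = 24/45
  F: (4/45) * 3 = 12/45
Sum = (18 + 32 + 24 + 24 + 12)/45 = 110/45

L = 110/45 = 2.4444 bits/symbol


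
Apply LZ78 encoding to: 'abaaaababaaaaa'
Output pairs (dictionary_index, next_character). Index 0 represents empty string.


LZ78 encoding steps:
Dictionary: {0: ''}
Step 1: w='' (idx 0), next='a' -> output (0, 'a'), add 'a' as idx 1
Step 2: w='' (idx 0), next='b' -> output (0, 'b'), add 'b' as idx 2
Step 3: w='a' (idx 1), next='a' -> output (1, 'a'), add 'aa' as idx 3
Step 4: w='aa' (idx 3), next='b' -> output (3, 'b'), add 'aab' as idx 4
Step 5: w='a' (idx 1), next='b' -> output (1, 'b'), add 'ab' as idx 5
Step 6: w='aa' (idx 3), next='a' -> output (3, 'a'), add 'aaa' as idx 6
Step 7: w='aa' (idx 3), end of input -> output (3, '')


Encoded: [(0, 'a'), (0, 'b'), (1, 'a'), (3, 'b'), (1, 'b'), (3, 'a'), (3, '')]


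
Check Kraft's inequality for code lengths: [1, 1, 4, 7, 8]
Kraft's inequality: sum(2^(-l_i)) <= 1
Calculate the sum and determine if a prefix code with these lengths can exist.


Sum = 2^(-1) + 2^(-1) + 2^(-4) + 2^(-7) + 2^(-8)
    = 0.5 + 0.5 + 0.0625 + 0.0078125 + 0.00390625
    = 275/256 = 1.07421875
Since 1.07421875 > 1, Kraft's inequality is NOT satisfied.
A prefix code with these lengths CANNOT exist.

Kraft sum = 1.07421875. Not satisfied.


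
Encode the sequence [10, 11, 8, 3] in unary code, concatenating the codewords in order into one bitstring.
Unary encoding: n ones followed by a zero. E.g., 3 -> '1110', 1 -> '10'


Encode each number as n ones followed by a terminating 0:
  10 -> 11111111110 (11 bits)
  11 -> 111111111110 (12 bits)
  8 -> 111111110 (9 bits)
  3 -> 1110 (4 bits)
Total length = 11 + 12 + 9 + 4 = 36 bits.

Unary([10, 11, 8, 3]) = 111111111101111111111101111111101110 (36 bits)


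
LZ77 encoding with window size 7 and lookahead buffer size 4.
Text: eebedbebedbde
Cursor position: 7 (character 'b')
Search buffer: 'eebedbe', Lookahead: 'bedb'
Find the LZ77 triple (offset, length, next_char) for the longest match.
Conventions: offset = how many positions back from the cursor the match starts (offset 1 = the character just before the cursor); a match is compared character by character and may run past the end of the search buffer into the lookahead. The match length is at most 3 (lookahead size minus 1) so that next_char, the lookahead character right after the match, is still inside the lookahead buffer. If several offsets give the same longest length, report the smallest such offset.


Try each offset into the search buffer:
  offset=1 (pos 6, char 'e'): match length 0
  offset=2 (pos 5, char 'b'): match length 2
  offset=3 (pos 4, char 'd'): match length 0
  offset=4 (pos 3, char 'e'): match length 0
  offset=5 (pos 2, char 'b'): match length 3
  offset=6 (pos 1, char 'e'): match length 0
  offset=7 (pos 0, char 'e'): match length 0
Longest match has length 3 at offset 5.
next_char = character at position 7 + 3 = 10 -> 'b'

Best match: offset=5, length=3 (matching 'bed' starting at position 2)
LZ77 triple: (5, 3, 'b')
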